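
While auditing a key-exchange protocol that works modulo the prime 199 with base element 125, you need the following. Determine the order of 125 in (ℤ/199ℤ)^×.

11

ord(125) | φ(199) = 199 − 1 = 198 = 2 · 3^2 · 11.
Divisors of 198: 1, 2, 3, 6, 9, 11, 18, 22, 33, 66, 99, 198.
Evaluate successive powers at the divisors of 198:
125^1 ≡ 125
125^2 ≡ 103
125^3 ≡ 139
125^6 ≡ 18
125^9 ≡ 114
125^11 ≡ 1
So ord_199(125) = 11.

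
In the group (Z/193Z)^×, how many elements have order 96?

32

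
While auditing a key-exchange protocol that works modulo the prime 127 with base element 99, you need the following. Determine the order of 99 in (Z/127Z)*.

9

The order of 99 must divide φ(127) = 127 − 1 = 126 = 2 · 3^2 · 7.
Divisors of 126: 1, 2, 3, 6, 7, 9, 14, 18, 21, 42, 63, 126.
Compute 99^d (mod 127) for the divisors d until we hit 1:
99^1 ≡ 99 (mod 127)
99^2 ≡ 22 (mod 127)
99^3 ≡ 19 (mod 127)
99^6 ≡ 107 (mod 127)
99^7 ≡ 52 (mod 127)
99^9 ≡ 1 (mod 127) ✓
Therefore the multiplicative order of 99 modulo 127 is 9.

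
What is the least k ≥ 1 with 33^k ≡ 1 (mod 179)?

By Lagrange's theorem, ord_179(33) divides φ(179) = 179 − 1 = 178 = 2 · 89.
Divisors of 178: 1, 2, 89, 178.
Check 33^d mod 179 for each divisor in increasing order:
33^1 ≡ 33 (mod 179)
33^2 ≡ 15 (mod 179)
33^89 ≡ 178 (mod 179)
33^178 ≡ 1 (mod 179) ✓
The smallest such exponent is 178, so the order of 33 is 178.

178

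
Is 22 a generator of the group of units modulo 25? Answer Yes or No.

Yes

φ(25) = φ(5^2) = 5·(5−1) = 20 = 2^2 · 5.
Test 22^(20/q) mod 25 for each prime factor q of 20:
22^10 ≡ 24 (mod 25)  [q = 2: ≢ 1 ✓]
22^4 ≡ 6 (mod 25)  [q = 5: ≢ 1 ✓]
All checks pass, so 22 has order 20 and is a primitive root modulo 25.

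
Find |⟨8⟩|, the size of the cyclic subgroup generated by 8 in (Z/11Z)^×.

ord(8) | φ(11) = 11 − 1 = 10 = 2 · 5.
Divisors of 10: 1, 2, 5, 10.
Evaluate successive powers at the divisors of 10:
8^1 ≡ 8
8^2 ≡ 9
8^5 ≡ 10
8^10 ≡ 1
Therefore the multiplicative order of 8 modulo 11 is 10.

10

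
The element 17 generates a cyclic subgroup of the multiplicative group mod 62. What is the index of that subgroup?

The order of 17 must divide φ(62) = φ(2)·φ(31) = 1·30 = 30 = 2 · 3 · 5.
Divisors of 30: 1, 2, 3, 5, 6, 10, 15, 30.
Test each divisor d:
17^1 ≡ 17 (mod 62)
17^2 ≡ 41 (mod 62)
17^3 ≡ 15 (mod 62)
17^5 ≡ 57 (mod 62)
17^6 ≡ 39 (mod 62)
17^10 ≡ 25 (mod 62)
17^15 ≡ 61 (mod 62)
17^30 ≡ 1 (mod 62) ✓
So ord_62(17) = 30, hence |⟨17⟩| = 30.
The index is φ(62) / ord(17) = 30 / 30 = 1.

1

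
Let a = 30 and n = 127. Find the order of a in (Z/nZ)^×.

63

ord(30) | φ(127) = 127 − 1 = 126 = 2 · 3^2 · 7.
Divisors of 126: 1, 2, 3, 6, 7, 9, 14, 18, 21, 42, 63, 126.
Compute 30^d (mod 127) for the divisors d until we hit 1:
30^1 ≡ 30 (mod 127)
30^2 ≡ 11 (mod 127)
30^3 ≡ 76 (mod 127)
30^6 ≡ 61 (mod 127)
30^7 ≡ 52 (mod 127)
30^9 ≡ 64 (mod 127)
30^14 ≡ 37 (mod 127)
30^18 ≡ 32 (mod 127)
30^21 ≡ 19 (mod 127)
30^42 ≡ 107 (mod 127)
30^63 ≡ 1 (mod 127) ✓
The smallest such exponent is 63, so the order of 30 is 63.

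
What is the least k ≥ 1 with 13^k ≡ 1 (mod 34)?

4

By Lagrange's theorem, ord_34(13) divides φ(34) = φ(2)·φ(17) = 1·16 = 16 = 2^4.
Divisors of 16: 1, 2, 4, 8, 16.
Test each divisor d:
13^1 ≡ 13 (mod 34)
13^2 ≡ 33 (mod 34)
13^4 ≡ 1 (mod 34) ✓
Therefore the multiplicative order of 13 modulo 34 is 4.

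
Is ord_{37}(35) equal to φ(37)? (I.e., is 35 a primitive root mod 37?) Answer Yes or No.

φ(37) = 37 − 1 = 36 = 2^2 · 3^2.
An element g generates (Z/37Z)^× iff g^(36/q) ≢ 1 (mod 37) for each prime q ∈ {2, 3}.
35^18 ≡ 36 (mod 37)  [q = 2: ≢ 1 ✓]
35^12 ≡ 26 (mod 37)  [q = 3: ≢ 1 ✓]
All checks pass, so 35 has order 36 and is a primitive root modulo 37.

Yes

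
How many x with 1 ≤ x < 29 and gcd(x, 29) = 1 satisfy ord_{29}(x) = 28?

12

φ(29) = 29 − 1 = 28 = 2^2 · 7.
Since (Z/29Z)^× is cyclic of order 28, the number of elements of order d is φ(d) when d | 28 and 0 otherwise.
28 = 2^2 · 7 divides 28, and φ(28) = 12.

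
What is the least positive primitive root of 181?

2

φ(181) = 181 − 1 = 180 = 2^2 · 3^2 · 5.
g is a primitive root iff g^(180/q) ≢ 1 (mod 181) for each prime q ∈ {2, 3, 5}.
g = 2: 2^90 ≡ 180; 2^60 ≡ 48; 2^36 ≡ 59 — none is 1, so 2 is a primitive root.
The smallest primitive root modulo 181 is 2.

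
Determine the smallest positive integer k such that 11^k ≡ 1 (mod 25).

ord(11) | φ(25) = φ(5^2) = 5·(5−1) = 20 = 2^2 · 5.
Divisors of 20: 1, 2, 4, 5, 10, 20.
Check 11^d mod 25 for each divisor in increasing order:
11^1 ≡ 11
11^2 ≡ 21
11^4 ≡ 16
11^5 ≡ 1
Therefore the multiplicative order of 11 modulo 25 is 5.

5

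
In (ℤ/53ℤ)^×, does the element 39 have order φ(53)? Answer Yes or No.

φ(53) = 53 − 1 = 52 = 2^2 · 13.
Test 39^(52/q) mod 53 for each prime factor q of 52:
39^26 ≡ 52 (mod 53)  [q = 2: ≢ 1 ✓]
39^4 ≡ 44 (mod 53)  [q = 13: ≢ 1 ✓]
Every test exponent gives a nontrivial residue, hence 39 generates the full group.

Yes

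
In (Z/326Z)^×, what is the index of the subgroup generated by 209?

ord(209) | φ(326) = φ(2)·φ(163) = 1·162 = 162 = 2 · 3^4.
Divisors of 162: 1, 2, 3, 6, 9, 18, 27, 54, 81, 162.
Check 209^d mod 326 for each divisor in increasing order:
209^1 ≡ 209 (mod 326)
209^2 ≡ 323 (mod 326)
209^3 ≡ 25 (mod 326)
209^6 ≡ 299 (mod 326)
209^9 ≡ 303 (mod 326)
209^18 ≡ 203 (mod 326)
209^27 ≡ 221 (mod 326)
209^54 ≡ 267 (mod 326)
209^81 ≡ 1 (mod 326) ✓
Thus |⟨209⟩| = ord(209) = 81.
[(Z/326Z)^× : ⟨209⟩] = 162/81 = 2.

2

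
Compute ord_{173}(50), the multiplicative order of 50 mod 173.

Since 50 ∈ (Z/173Z)^×, its order divides φ(173) = 173 − 1 = 172 = 2^2 · 43.
Divisors of 172: 1, 2, 4, 43, 86, 172.
Compute 50^d (mod 173) for the divisors d until we hit 1:
50^1 ≡ 50
50^2 ≡ 78
50^4 ≡ 29
50^43 ≡ 93
50^86 ≡ 172
50^172 ≡ 1
Hence ord(50) = 172.

172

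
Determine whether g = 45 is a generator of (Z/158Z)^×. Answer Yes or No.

φ(158) = φ(2)·φ(79) = 1·78 = 78 = 2 · 3 · 13.
An element g generates (Z/158Z)^× iff g^(78/q) ≢ 1 (mod 158) for each prime q ∈ {2, 3, 13}.
45^39 ≡ 1 (mod 158)  [q = 2: ≡ 1 ✗]
45^26 ≡ 23 (mod 158)  [q = 3: ≢ 1 ✓]
45^6 ≡ 101 (mod 158)  [q = 13: ≢ 1 ✓]
Since 45^39 ≡ 1, the order of 45 divides 39 < 78, so 45 is not a primitive root.

No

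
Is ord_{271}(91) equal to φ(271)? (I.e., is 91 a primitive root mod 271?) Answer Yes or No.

Yes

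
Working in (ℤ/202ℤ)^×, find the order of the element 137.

ord(137) | φ(202) = φ(2)·φ(101) = 1·100 = 100 = 2^2 · 5^2.
Divisors of 100: 1, 2, 4, 5, 10, 20, 25, 50, 100.
Test each divisor d:
137^1 ≡ 137 (mod 202)
137^2 ≡ 185 (mod 202)
137^4 ≡ 87 (mod 202)
137^5 ≡ 1 (mod 202) ✓
Therefore the multiplicative order of 137 modulo 202 is 5.

5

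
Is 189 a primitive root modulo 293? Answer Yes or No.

No

φ(293) = 293 − 1 = 292 = 2^2 · 73.
189 is a primitive root mod 293 iff 189^(φ(293)/q) ≢ 1 for every prime q | φ(293), i.e. q ∈ {2, 73}.
189^146 ≡ 1 (mod 293)  [q = 2: ≡ 1 ✗]
189^4 ≡ 39 (mod 293)  [q = 73: ≢ 1 ✓]
189^146 ≡ 1 shows ord(189) | 146, strictly less than φ(293); not a primitive root.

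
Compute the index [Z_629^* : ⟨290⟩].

144

ord(290) | φ(629) = φ(17·37) = (17−1)·(37−1) = 16·36 = 576 = 2^6 · 3^2.
Divisors of 576: 1, 2, 3, 4, 6, 8, 9, 12, 16, 18, 24, 32, 36, 48, 64, 72, 96, 144, 192, 288, 576.
Check 290^d mod 629 for each divisor in increasing order:
290^1 ≡ 290
290^2 ≡ 443
290^3 ≡ 154
290^4 ≡ 1
Thus |⟨290⟩| = ord(290) = 4.
Index = |(Z/629Z)^×| / |⟨290⟩| = 576 / 4 = 144.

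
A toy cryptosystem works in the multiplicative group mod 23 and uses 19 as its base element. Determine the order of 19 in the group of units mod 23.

The order of 19 must divide φ(23) = 23 − 1 = 22 = 2 · 11.
Divisors of 22: 1, 2, 11, 22.
Test each divisor d:
19^1 ≡ 19 (mod 23)
19^2 ≡ 16 (mod 23)
19^11 ≡ 22 (mod 23)
19^22 ≡ 1 (mod 23) ✓
Therefore the multiplicative order of 19 modulo 23 is 22.

22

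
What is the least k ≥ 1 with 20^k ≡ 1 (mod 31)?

By Lagrange's theorem, ord_31(20) divides φ(31) = 31 − 1 = 30 = 2 · 3 · 5.
Divisors of 30: 1, 2, 3, 5, 6, 10, 15, 30.
Check 20^d mod 31 for each divisor in increasing order:
20^1 ≡ 20
20^2 ≡ 28
20^3 ≡ 2
20^5 ≡ 25
20^6 ≡ 4
20^10 ≡ 5
20^15 ≡ 1
So ord_31(20) = 15.

15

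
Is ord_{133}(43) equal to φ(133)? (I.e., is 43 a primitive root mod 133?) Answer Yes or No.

No

133 = 7 · 19 is a product of two distinct odd primes, so (Z/133Z)^× ≅ (Z/7Z)^× × (Z/19Z)^× is not cyclic.
No primitive root modulo 133 exists; in particular 43 is not one.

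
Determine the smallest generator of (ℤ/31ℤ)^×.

3

φ(31) = 31 − 1 = 30 = 2 · 3 · 5.
g is a primitive root iff g^(30/q) ≢ 1 (mod 31) for each prime q ∈ {2, 3, 5}.
g = 2: 2^15 ≡ 1 — hits 1, so not a primitive root.
g = 3: 3^15 ≡ 30; 3^10 ≡ 25; 3^6 ≡ 16 — none is 1, so 3 is a primitive root.
So 3 is the smallest generator of (Z/31Z)^×.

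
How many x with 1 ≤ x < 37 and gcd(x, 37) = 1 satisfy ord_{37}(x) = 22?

φ(37) = 37 − 1 = 36 = 2^2 · 3^2.
(Z/37Z)^× is cyclic (|G| = 36); a cyclic group of order m has exactly φ(d) elements of each order d | m, and none otherwise.
22 does not divide 36, so no element of (Z/37Z)^× has order 22.

0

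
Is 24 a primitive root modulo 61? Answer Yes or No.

No

φ(61) = 61 − 1 = 60 = 2^2 · 3 · 5.
Test 24^(60/q) mod 61 for each prime factor q of 60:
24^30 ≡ 60 (mod 61)  [q = 2: ≢ 1 ✓]
24^20 ≡ 1 (mod 61)  [q = 3: ≡ 1 ✗]
24^12 ≡ 34 (mod 61)  [q = 5: ≢ 1 ✓]
24^20 ≡ 1 shows ord(24) | 20, strictly less than φ(61); not a primitive root.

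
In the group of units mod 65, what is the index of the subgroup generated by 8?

12

Since 8 ∈ (Z/65Z)^×, its order divides φ(65) = φ(5·13) = (5−1)·(13−1) = 4·12 = 48 = 2^4 · 3.
Divisors of 48: 1, 2, 3, 4, 6, 8, 12, 16, 24, 48.
Check 8^d mod 65 for each divisor in increasing order:
8^1 ≡ 8 (mod 65)
8^2 ≡ 64 (mod 65)
8^3 ≡ 57 (mod 65)
8^4 ≡ 1 (mod 65) ✓
Thus |⟨8⟩| = ord(8) = 4.
The index is φ(65) / ord(8) = 48 / 4 = 12.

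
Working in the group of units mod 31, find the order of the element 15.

ord(15) | φ(31) = 31 − 1 = 30 = 2 · 3 · 5.
Divisors of 30: 1, 2, 3, 5, 6, 10, 15, 30.
Evaluate successive powers at the divisors of 30:
15^1 ≡ 15 (mod 31)
15^2 ≡ 8 (mod 31)
15^3 ≡ 27 (mod 31)
15^5 ≡ 30 (mod 31)
15^6 ≡ 16 (mod 31)
15^10 ≡ 1 (mod 31) ✓
The smallest such exponent is 10, so the order of 15 is 10.

10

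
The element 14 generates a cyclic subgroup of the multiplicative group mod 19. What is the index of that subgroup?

1

Since 14 ∈ (Z/19Z)^×, its order divides φ(19) = 19 − 1 = 18 = 2 · 3^2.
Divisors of 18: 1, 2, 3, 6, 9, 18.
Evaluate successive powers at the divisors of 18:
14^1 ≡ 14 (mod 19)
14^2 ≡ 6 (mod 19)
14^3 ≡ 8 (mod 19)
14^6 ≡ 7 (mod 19)
14^9 ≡ 18 (mod 19)
14^18 ≡ 1 (mod 19) ✓
So ord_19(14) = 18, hence |⟨14⟩| = 18.
Index = |(Z/19Z)^×| / |⟨14⟩| = 18 / 18 = 1.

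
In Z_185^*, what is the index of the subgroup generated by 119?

12

By Lagrange's theorem, ord_185(119) divides φ(185) = φ(5·37) = (5−1)·(37−1) = 4·36 = 144 = 2^4 · 3^2.
Divisors of 144: 1, 2, 3, 4, 6, 8, 9, 12, 16, 18, 24, 36, 48, 72, 144.
Check 119^d mod 185 for each divisor in increasing order:
119^1 ≡ 119
119^2 ≡ 101
119^3 ≡ 179
119^4 ≡ 26
119^6 ≡ 36
119^8 ≡ 121
119^9 ≡ 154
119^12 ≡ 1
So ord_185(119) = 12, hence |⟨119⟩| = 12.
The index is φ(185) / ord(119) = 144 / 12 = 12.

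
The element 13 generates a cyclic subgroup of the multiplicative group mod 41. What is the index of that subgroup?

1

Since 13 ∈ (Z/41Z)^×, its order divides φ(41) = 41 − 1 = 40 = 2^3 · 5.
Divisors of 40: 1, 2, 4, 5, 8, 10, 20, 40.
Check 13^d mod 41 for each divisor in increasing order:
13^1 ≡ 13 (mod 41)
13^2 ≡ 5 (mod 41)
13^4 ≡ 25 (mod 41)
13^5 ≡ 38 (mod 41)
13^8 ≡ 10 (mod 41)
13^10 ≡ 9 (mod 41)
13^20 ≡ 40 (mod 41)
13^40 ≡ 1 (mod 41) ✓
The order of 13 is 40, so the subgroup it generates has 40 elements.
[(Z/41Z)^× : ⟨13⟩] = 40/40 = 1.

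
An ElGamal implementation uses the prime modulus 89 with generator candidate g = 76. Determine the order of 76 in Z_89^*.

88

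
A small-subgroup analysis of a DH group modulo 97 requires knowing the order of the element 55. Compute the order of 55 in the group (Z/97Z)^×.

By Lagrange's theorem, ord_97(55) divides φ(97) = 97 − 1 = 96 = 2^5 · 3.
Divisors of 96: 1, 2, 3, 4, 6, 8, 12, 16, 24, 32, 48, 96.
Check 55^d mod 97 for each divisor in increasing order:
55^1 ≡ 55 (mod 97)
55^2 ≡ 18 (mod 97)
55^3 ≡ 20 (mod 97)
55^4 ≡ 33 (mod 97)
55^6 ≡ 12 (mod 97)
55^8 ≡ 22 (mod 97)
55^12 ≡ 47 (mod 97)
55^16 ≡ 96 (mod 97)
55^24 ≡ 75 (mod 97)
55^32 ≡ 1 (mod 97) ✓
Therefore the multiplicative order of 55 modulo 97 is 32.

32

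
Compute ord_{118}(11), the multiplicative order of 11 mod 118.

Since 11 ∈ (Z/118Z)^×, its order divides φ(118) = φ(2)·φ(59) = 1·58 = 58 = 2 · 29.
Divisors of 58: 1, 2, 29, 58.
Evaluate successive powers at the divisors of 58:
11^1 ≡ 11 (mod 118)
11^2 ≡ 3 (mod 118)
11^29 ≡ 117 (mod 118)
11^58 ≡ 1 (mod 118) ✓
Hence ord(11) = 58.

58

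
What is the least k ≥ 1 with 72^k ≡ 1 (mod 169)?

156

The order of 72 must divide φ(169) = φ(13^2) = 13·(13−1) = 156 = 2^2 · 3 · 13.
Divisors of 156: 1, 2, 3, 4, 6, 12, 13, 26, 39, 52, 78, 156.
Check 72^d mod 169 for each divisor in increasing order:
72^1 ≡ 72
72^2 ≡ 114
72^3 ≡ 96
72^4 ≡ 152
72^6 ≡ 90
72^12 ≡ 157
72^13 ≡ 150
72^26 ≡ 23
72^39 ≡ 70
72^52 ≡ 22
72^78 ≡ 168
72^156 ≡ 1
The smallest such exponent is 156, so the order of 72 is 156.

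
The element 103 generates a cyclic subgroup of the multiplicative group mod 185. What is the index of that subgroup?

By Lagrange's theorem, ord_185(103) divides φ(185) = φ(5·37) = (5−1)·(37−1) = 4·36 = 144 = 2^4 · 3^2.
Divisors of 144: 1, 2, 3, 4, 6, 8, 9, 12, 16, 18, 24, 36, 48, 72, 144.
Compute 103^d (mod 185) for the divisors d until we hit 1:
103^1 ≡ 103
103^2 ≡ 64
103^3 ≡ 117
103^4 ≡ 26
103^6 ≡ 184
103^8 ≡ 121
103^9 ≡ 68
103^12 ≡ 1
So ord_185(103) = 12, hence |⟨103⟩| = 12.
Index = |(Z/185Z)^×| / |⟨103⟩| = 144 / 12 = 12.

12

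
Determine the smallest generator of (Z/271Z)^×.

φ(271) = 271 − 1 = 270 = 2 · 3^3 · 5.
Test candidates g = 2, 3, … against the prime factors q ∈ {2, 3, 5} of φ(271): g is a generator iff g^(270/q) ≢ 1 for every such q.
g = 2: 2^135 ≡ 1 — hits 1, so not a primitive root.
g = 3: 3^135 ≡ 270; 3^90 ≡ 1 — hits 1, so not a primitive root.
g = 4: 4^135 ≡ 1 — hits 1, so not a primitive root.
g = 5: 5^135 ≡ 1 — hits 1, so not a primitive root.
g = 6: 6^135 ≡ 270; 6^90 ≡ 242; 6^54 ≡ 10 — none is 1, so 6 is a primitive root.
So 6 is the smallest generator of (Z/271Z)^×.

6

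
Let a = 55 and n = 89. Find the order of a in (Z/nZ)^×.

By Lagrange's theorem, ord_89(55) divides φ(89) = 89 − 1 = 88 = 2^3 · 11.
Divisors of 88: 1, 2, 4, 8, 11, 22, 44, 88.
Evaluate successive powers at the divisors of 88:
55^1 ≡ 55 (mod 89)
55^2 ≡ 88 (mod 89)
55^4 ≡ 1 (mod 89) ✓
The smallest such exponent is 4, so the order of 55 is 4.

4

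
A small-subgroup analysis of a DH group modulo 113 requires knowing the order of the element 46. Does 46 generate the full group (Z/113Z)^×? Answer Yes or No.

Yes

φ(113) = 113 − 1 = 112 = 2^4 · 7.
Test 46^(112/q) mod 113 for each prime factor q of 112:
46^56 ≡ 112 (mod 113)  [q = 2: ≢ 1 ✓]
46^16 ≡ 106 (mod 113)  [q = 7: ≢ 1 ✓]
Every test exponent gives a nontrivial residue, hence 46 generates the full group.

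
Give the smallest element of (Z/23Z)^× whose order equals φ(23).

φ(23) = 23 − 1 = 22 = 2 · 11.
g is a primitive root iff g^(22/q) ≢ 1 (mod 23) for each prime q ∈ {2, 11}.
g = 2: 2^11 ≡ 1 — hits 1, so not a primitive root.
g = 3: 3^11 ≡ 1 — hits 1, so not a primitive root.
g = 4: 4^11 ≡ 1 — hits 1, so not a primitive root.
g = 5: 5^11 ≡ 22; 5^2 ≡ 2 — none is 1, so 5 is a primitive root.
The smallest primitive root modulo 23 is 5.

5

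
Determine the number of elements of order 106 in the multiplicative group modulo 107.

52

φ(107) = 107 − 1 = 106 = 2 · 53.
Since (Z/107Z)^× is cyclic of order 106, the number of elements of order d is φ(d) when d | 106 and 0 otherwise.
106 = 2 · 53 divides 106, and φ(106) = 52.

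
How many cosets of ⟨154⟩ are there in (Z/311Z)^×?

By Lagrange's theorem, ord_311(154) divides φ(311) = 311 − 1 = 310 = 2 · 5 · 31.
Divisors of 310: 1, 2, 5, 10, 31, 62, 155, 310.
Check 154^d mod 311 for each divisor in increasing order:
154^1 ≡ 154 (mod 311)
154^2 ≡ 80 (mod 311)
154^5 ≡ 41 (mod 311)
154^10 ≡ 126 (mod 311)
154^31 ≡ 275 (mod 311)
154^62 ≡ 52 (mod 311)
154^155 ≡ 310 (mod 311)
154^310 ≡ 1 (mod 311) ✓
The order of 154 is 310, so the subgroup it generates has 310 elements.
The index is φ(311) / ord(154) = 310 / 310 = 1.

1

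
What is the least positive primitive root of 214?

5

φ(214) = φ(2)·φ(107) = 1·106 = 106 = 2 · 53.
g is a primitive root iff g^(106/q) ≢ 1 (mod 214) for each prime q ∈ {2, 53}.
g = 2: gcd(2, 214) = 2 > 1, not a unit — skip.
g = 3: 3^53 ≡ 1 — hits 1, so not a primitive root.
g = 4: gcd(4, 214) = 2 > 1, not a unit — skip.
g = 5: 5^53 ≡ 213; 5^2 ≡ 25 — none is 1, so 5 is a primitive root.
The smallest primitive root modulo 214 is 5.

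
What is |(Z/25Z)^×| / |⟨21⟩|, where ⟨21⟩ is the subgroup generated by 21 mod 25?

Since 21 ∈ (Z/25Z)^×, its order divides φ(25) = φ(5^2) = 5·(5−1) = 20 = 2^2 · 5.
Divisors of 20: 1, 2, 4, 5, 10, 20.
Test each divisor d:
21^1 ≡ 21 (mod 25)
21^2 ≡ 16 (mod 25)
21^4 ≡ 6 (mod 25)
21^5 ≡ 1 (mod 25) ✓
So ord_25(21) = 5, hence |⟨21⟩| = 5.
Index = |(Z/25Z)^×| / |⟨21⟩| = 20 / 5 = 4.

4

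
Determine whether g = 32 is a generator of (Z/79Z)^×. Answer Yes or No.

No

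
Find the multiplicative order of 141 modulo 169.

156

The order of 141 must divide φ(169) = φ(13^2) = 13·(13−1) = 156 = 2^2 · 3 · 13.
Divisors of 156: 1, 2, 3, 4, 6, 12, 13, 26, 39, 52, 78, 156.
Compute 141^d (mod 169) for the divisors d until we hit 1:
141^1 ≡ 141 (mod 169)
141^2 ≡ 108 (mod 169)
141^3 ≡ 18 (mod 169)
141^4 ≡ 3 (mod 169)
141^6 ≡ 155 (mod 169)
141^12 ≡ 27 (mod 169)
141^13 ≡ 89 (mod 169)
141^26 ≡ 147 (mod 169)
141^39 ≡ 70 (mod 169)
141^52 ≡ 146 (mod 169)
141^78 ≡ 168 (mod 169)
141^156 ≡ 1 (mod 169) ✓
So ord_169(141) = 156.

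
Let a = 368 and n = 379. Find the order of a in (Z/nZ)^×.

27

ord(368) | φ(379) = 379 − 1 = 378 = 2 · 3^3 · 7.
Divisors of 378: 1, 2, 3, 6, 7, 9, 14, 18, 21, 27, 42, 54, 63, 126, 189, 378.
Test each divisor d:
368^1 ≡ 368
368^2 ≡ 121
368^3 ≡ 185
368^6 ≡ 115
368^7 ≡ 251
368^9 ≡ 51
368^14 ≡ 87
368^18 ≡ 327
368^21 ≡ 234
368^27 ≡ 1
So ord_379(368) = 27.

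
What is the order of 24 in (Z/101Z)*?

By Lagrange's theorem, ord_101(24) divides φ(101) = 101 − 1 = 100 = 2^2 · 5^2.
Divisors of 100: 1, 2, 4, 5, 10, 20, 25, 50, 100.
Test each divisor d:
24^1 ≡ 24 (mod 101)
24^2 ≡ 71 (mod 101)
24^4 ≡ 92 (mod 101)
24^5 ≡ 87 (mod 101)
24^10 ≡ 95 (mod 101)
24^20 ≡ 36 (mod 101)
24^25 ≡ 1 (mod 101) ✓
So ord_101(24) = 25.

25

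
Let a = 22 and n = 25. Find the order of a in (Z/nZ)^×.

The order of 22 must divide φ(25) = φ(5^2) = 5·(5−1) = 20 = 2^2 · 5.
Divisors of 20: 1, 2, 4, 5, 10, 20.
Compute 22^d (mod 25) for the divisors d until we hit 1:
22^1 ≡ 22 (mod 25)
22^2 ≡ 9 (mod 25)
22^4 ≡ 6 (mod 25)
22^5 ≡ 7 (mod 25)
22^10 ≡ 24 (mod 25)
22^20 ≡ 1 (mod 25) ✓
Therefore the multiplicative order of 22 modulo 25 is 20.

20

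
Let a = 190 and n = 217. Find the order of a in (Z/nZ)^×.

5

Since 190 ∈ (Z/217Z)^×, its order divides φ(217) = φ(7·31) = (7−1)·(31−1) = 6·30 = 180 = 2^2 · 3^2 · 5.
Divisors of 180: 1, 2, 3, 4, 5, 6, 9, 10, 12, 15, 18, 20, 30, 36, 45, 60, 90, 180.
Check 190^d mod 217 for each divisor in increasing order:
190^1 ≡ 190 (mod 217)
190^2 ≡ 78 (mod 217)
190^3 ≡ 64 (mod 217)
190^4 ≡ 8 (mod 217)
190^5 ≡ 1 (mod 217) ✓
The smallest such exponent is 5, so the order of 190 is 5.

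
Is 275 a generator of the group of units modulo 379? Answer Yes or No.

Yes

φ(379) = 379 − 1 = 378 = 2 · 3^3 · 7.
An element g generates (Z/379Z)^× iff g^(378/q) ≢ 1 (mod 379) for each prime q ∈ {2, 3, 7}.
275^189 ≡ 378 (mod 379)  [q = 2: ≢ 1 ✓]
275^126 ≡ 327 (mod 379)  [q = 3: ≢ 1 ✓]
275^54 ≡ 125 (mod 379)  [q = 7: ≢ 1 ✓]
All checks pass, so 275 has order 378 and is a primitive root modulo 379.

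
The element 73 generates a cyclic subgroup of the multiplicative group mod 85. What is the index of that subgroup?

4

Since 73 ∈ (Z/85Z)^×, its order divides φ(85) = φ(5·17) = (5−1)·(17−1) = 4·16 = 64 = 2^6.
Divisors of 64: 1, 2, 4, 8, 16, 32, 64.
Evaluate successive powers at the divisors of 64:
73^1 ≡ 73
73^2 ≡ 59
73^4 ≡ 81
73^8 ≡ 16
73^16 ≡ 1
So ord_85(73) = 16, hence |⟨73⟩| = 16.
[(Z/85Z)^× : ⟨73⟩] = 64/16 = 4.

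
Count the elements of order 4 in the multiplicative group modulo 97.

2

φ(97) = 97 − 1 = 96 = 2^5 · 3.
Since (Z/97Z)^× is cyclic of order 96, the number of elements of order d is φ(d) when d | 96 and 0 otherwise.
4 = 2^2 divides 96, and φ(4) = 2.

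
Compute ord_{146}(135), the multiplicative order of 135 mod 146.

72

The order of 135 must divide φ(146) = φ(2)·φ(73) = 1·72 = 72 = 2^3 · 3^2.
Divisors of 72: 1, 2, 3, 4, 6, 8, 9, 12, 18, 24, 36, 72.
Evaluate successive powers at the divisors of 72:
135^1 ≡ 135 (mod 146)
135^2 ≡ 121 (mod 146)
135^3 ≡ 129 (mod 146)
135^4 ≡ 41 (mod 146)
135^6 ≡ 143 (mod 146)
135^8 ≡ 75 (mod 146)
135^9 ≡ 51 (mod 146)
135^12 ≡ 9 (mod 146)
135^18 ≡ 119 (mod 146)
135^24 ≡ 81 (mod 146)
135^36 ≡ 145 (mod 146)
135^72 ≡ 1 (mod 146) ✓
Hence ord(135) = 72.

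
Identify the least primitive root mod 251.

6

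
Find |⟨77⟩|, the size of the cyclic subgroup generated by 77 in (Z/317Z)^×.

By Lagrange's theorem, ord_317(77) divides φ(317) = 317 − 1 = 316 = 2^2 · 79.
Divisors of 316: 1, 2, 4, 79, 158, 316.
Test each divisor d:
77^1 ≡ 77 (mod 317)
77^2 ≡ 223 (mod 317)
77^4 ≡ 277 (mod 317)
77^79 ≡ 316 (mod 317)
77^158 ≡ 1 (mod 317) ✓
Therefore the multiplicative order of 77 modulo 317 is 158.

158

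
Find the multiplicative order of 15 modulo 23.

22

ord(15) | φ(23) = 23 − 1 = 22 = 2 · 11.
Divisors of 22: 1, 2, 11, 22.
Compute 15^d (mod 23) for the divisors d until we hit 1:
15^1 ≡ 15 (mod 23)
15^2 ≡ 18 (mod 23)
15^11 ≡ 22 (mod 23)
15^22 ≡ 1 (mod 23) ✓
Therefore the multiplicative order of 15 modulo 23 is 22.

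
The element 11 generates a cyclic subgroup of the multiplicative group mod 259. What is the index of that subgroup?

36

ord(11) | φ(259) = φ(7·37) = (7−1)·(37−1) = 6·36 = 216 = 2^3 · 3^3.
Divisors of 216: 1, 2, 3, 4, 6, 8, 9, 12, 18, 24, 27, 36, 54, 72, 108, 216.
Check 11^d mod 259 for each divisor in increasing order:
11^1 ≡ 11
11^2 ≡ 121
11^3 ≡ 36
11^4 ≡ 137
11^6 ≡ 1
So ord_259(11) = 6, hence |⟨11⟩| = 6.
The index is φ(259) / ord(11) = 216 / 6 = 36.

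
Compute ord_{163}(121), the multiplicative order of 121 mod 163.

81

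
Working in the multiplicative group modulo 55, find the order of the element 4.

10

By Lagrange's theorem, ord_55(4) divides φ(55) = φ(5·11) = (5−1)·(11−1) = 4·10 = 40 = 2^3 · 5.
Divisors of 40: 1, 2, 4, 5, 8, 10, 20, 40.
Evaluate successive powers at the divisors of 40:
4^1 ≡ 4 (mod 55)
4^2 ≡ 16 (mod 55)
4^4 ≡ 36 (mod 55)
4^5 ≡ 34 (mod 55)
4^8 ≡ 31 (mod 55)
4^10 ≡ 1 (mod 55) ✓
Therefore the multiplicative order of 4 modulo 55 is 10.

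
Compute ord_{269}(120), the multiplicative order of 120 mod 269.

67

By Lagrange's theorem, ord_269(120) divides φ(269) = 269 − 1 = 268 = 2^2 · 67.
Divisors of 268: 1, 2, 4, 67, 134, 268.
Test each divisor d:
120^1 ≡ 120
120^2 ≡ 143
120^4 ≡ 5
120^67 ≡ 1
Hence ord(120) = 67.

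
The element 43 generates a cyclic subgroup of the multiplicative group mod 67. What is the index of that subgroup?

3

The order of 43 must divide φ(67) = 67 − 1 = 66 = 2 · 3 · 11.
Divisors of 66: 1, 2, 3, 6, 11, 22, 33, 66.
Compute 43^d (mod 67) for the divisors d until we hit 1:
43^1 ≡ 43 (mod 67)
43^2 ≡ 40 (mod 67)
43^3 ≡ 45 (mod 67)
43^6 ≡ 15 (mod 67)
43^11 ≡ 66 (mod 67)
43^22 ≡ 1 (mod 67) ✓
So ord_67(43) = 22, hence |⟨43⟩| = 22.
Index = |(Z/67Z)^×| / |⟨43⟩| = 66 / 22 = 3.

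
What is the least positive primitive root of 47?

5

φ(47) = 47 − 1 = 46 = 2 · 23.
g is a primitive root iff g^(46/q) ≢ 1 (mod 47) for each prime q ∈ {2, 23}.
g = 2: 2^23 ≡ 1 — hits 1, so not a primitive root.
g = 3: 3^23 ≡ 1 — hits 1, so not a primitive root.
g = 4: 4^23 ≡ 1 — hits 1, so not a primitive root.
g = 5: 5^23 ≡ 46; 5^2 ≡ 25 — none is 1, so 5 is a primitive root.
Hence the least primitive root of 47 is 5.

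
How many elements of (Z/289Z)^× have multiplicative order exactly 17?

16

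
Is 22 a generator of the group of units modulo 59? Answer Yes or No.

φ(59) = 59 − 1 = 58 = 2 · 29.
22 is a primitive root mod 59 iff 22^(φ(59)/q) ≢ 1 for every prime q | φ(59), i.e. q ∈ {2, 29}.
22^29 ≡ 1 (mod 59)  [q = 2: ≡ 1 ✗]
22^2 ≡ 12 (mod 59)  [q = 29: ≢ 1 ✓]
22^29 ≡ 1 shows ord(22) | 29, strictly less than φ(59); not a primitive root.

No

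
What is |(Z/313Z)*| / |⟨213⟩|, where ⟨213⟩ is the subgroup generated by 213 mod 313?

Since 213 ∈ (Z/313Z)^×, its order divides φ(313) = 313 − 1 = 312 = 2^3 · 3 · 13.
Divisors of 312: 1, 2, 3, 4, 6, 8, 12, 13, 24, 26, 39, 52, 78, 104, 156, 312.
Check 213^d mod 313 for each divisor in increasing order:
213^1 ≡ 213 (mod 313)
213^2 ≡ 297 (mod 313)
213^3 ≡ 35 (mod 313)
213^4 ≡ 256 (mod 313)
213^6 ≡ 286 (mod 313)
213^8 ≡ 119 (mod 313)
213^12 ≡ 103 (mod 313)
213^13 ≡ 29 (mod 313)
213^24 ≡ 280 (mod 313)
213^26 ≡ 215 (mod 313)
213^39 ≡ 288 (mod 313)
213^52 ≡ 214 (mod 313)
213^78 ≡ 312 (mod 313)
213^104 ≡ 98 (mod 313)
213^156 ≡ 1 (mod 313) ✓
Thus |⟨213⟩| = ord(213) = 156.
Index = |(Z/313Z)^×| / |⟨213⟩| = 312 / 156 = 2.

2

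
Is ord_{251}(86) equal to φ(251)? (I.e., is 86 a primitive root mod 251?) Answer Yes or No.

No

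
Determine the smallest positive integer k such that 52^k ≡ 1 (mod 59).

58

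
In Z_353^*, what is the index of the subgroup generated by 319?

The order of 319 must divide φ(353) = 353 − 1 = 352 = 2^5 · 11.
Divisors of 352: 1, 2, 4, 8, 11, 16, 22, 32, 44, 88, 176, 352.
Test each divisor d:
319^1 ≡ 319
319^2 ≡ 97
319^4 ≡ 231
319^8 ≡ 58
319^11 ≡ 42
319^16 ≡ 187
319^22 ≡ 352
319^32 ≡ 22
319^44 ≡ 1
So ord_353(319) = 44, hence |⟨319⟩| = 44.
[(Z/353Z)^× : ⟨319⟩] = 352/44 = 8.

8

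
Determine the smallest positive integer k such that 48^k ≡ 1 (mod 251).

Since 48 ∈ (Z/251Z)^×, its order divides φ(251) = 251 − 1 = 250 = 2 · 5^3.
Divisors of 250: 1, 2, 5, 10, 25, 50, 125, 250.
Check 48^d mod 251 for each divisor in increasing order:
48^1 ≡ 48
48^2 ≡ 45
48^5 ≡ 63
48^10 ≡ 204
48^25 ≡ 113
48^50 ≡ 219
48^125 ≡ 1
Hence ord(48) = 125.

125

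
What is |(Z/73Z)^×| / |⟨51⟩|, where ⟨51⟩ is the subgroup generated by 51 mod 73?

9

The order of 51 must divide φ(73) = 73 − 1 = 72 = 2^3 · 3^2.
Divisors of 72: 1, 2, 3, 4, 6, 8, 9, 12, 18, 24, 36, 72.
Evaluate successive powers at the divisors of 72:
51^1 ≡ 51
51^2 ≡ 46
51^3 ≡ 10
51^4 ≡ 72
51^6 ≡ 27
51^8 ≡ 1
So ord_73(51) = 8, hence |⟨51⟩| = 8.
Index = |(Z/73Z)^×| / |⟨51⟩| = 72 / 8 = 9.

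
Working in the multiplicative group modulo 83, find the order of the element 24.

82

The order of 24 must divide φ(83) = 83 − 1 = 82 = 2 · 41.
Divisors of 82: 1, 2, 41, 82.
Test each divisor d:
24^1 ≡ 24
24^2 ≡ 78
24^41 ≡ 82
24^82 ≡ 1
Therefore the multiplicative order of 24 modulo 83 is 82.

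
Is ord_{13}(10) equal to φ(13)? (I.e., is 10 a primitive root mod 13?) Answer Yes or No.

φ(13) = 13 − 1 = 12 = 2^2 · 3.
It suffices to check that the order of 10 is not a proper divisor of 12: compute 10^(12/q) for q ∈ {2, 3}.
10^6 ≡ 1 (mod 13)  [q = 2: ≡ 1 ✗]
10^4 ≡ 3 (mod 13)  [q = 3: ≢ 1 ✓]
The check at q = 2 fails, so 10 generates a proper subgroup.

No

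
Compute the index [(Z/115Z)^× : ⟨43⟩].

By Lagrange's theorem, ord_115(43) divides φ(115) = φ(5·23) = (5−1)·(23−1) = 4·22 = 88 = 2^3 · 11.
Divisors of 88: 1, 2, 4, 8, 11, 22, 44, 88.
Test each divisor d:
43^1 ≡ 43
43^2 ≡ 9
43^4 ≡ 81
43^8 ≡ 6
43^11 ≡ 22
43^22 ≡ 24
43^44 ≡ 1
The order of 43 is 44, so the subgroup it generates has 44 elements.
The index is φ(115) / ord(43) = 88 / 44 = 2.

2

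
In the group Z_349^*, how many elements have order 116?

56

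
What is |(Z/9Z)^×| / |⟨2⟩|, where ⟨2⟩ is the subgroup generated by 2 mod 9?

ord(2) | φ(9) = φ(3^2) = 3·(3−1) = 6 = 2 · 3.
Divisors of 6: 1, 2, 3, 6.
Evaluate successive powers at the divisors of 6:
2^1 ≡ 2
2^2 ≡ 4
2^3 ≡ 8
2^6 ≡ 1
Thus |⟨2⟩| = ord(2) = 6.
The index is φ(9) / ord(2) = 6 / 6 = 1.

1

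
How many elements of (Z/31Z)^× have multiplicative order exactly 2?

φ(31) = 31 − 1 = 30 = 2 · 3 · 5.
(Z/31Z)^× is cyclic (|G| = 30); a cyclic group of order m has exactly φ(d) elements of each order d | m, and none otherwise.
2 | 30, and φ(2) = 2 − 1 = 1.

1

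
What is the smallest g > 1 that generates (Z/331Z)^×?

3

φ(331) = 331 − 1 = 330 = 2 · 3 · 5 · 11.
Test candidates g = 2, 3, … against the prime factors q ∈ {2, 3, 5, 11} of φ(331): g is a generator iff g^(330/q) ≢ 1 for every such q.
g = 2: 2^165 ≡ 330; 2^110 ≡ 299; 2^66 ≡ 64; 2^30 ≡ 1 — hits 1, so not a primitive root.
g = 3: 3^165 ≡ 330; 3^110 ≡ 299; 3^66 ≡ 64; 3^30 ≡ 270 — none is 1, so 3 is a primitive root.
The smallest primitive root modulo 331 is 3.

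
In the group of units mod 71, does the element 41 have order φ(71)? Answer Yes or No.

No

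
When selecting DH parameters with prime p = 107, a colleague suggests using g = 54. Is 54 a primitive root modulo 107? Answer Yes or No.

Yes

φ(107) = 107 − 1 = 106 = 2 · 53.
It suffices to check that the order of 54 is not a proper divisor of 106: compute 54^(106/q) for q ∈ {2, 53}.
54^53 ≡ 106 (mod 107)  [q = 2: ≢ 1 ✓]
54^2 ≡ 27 (mod 107)  [q = 53: ≢ 1 ✓]
Every test exponent gives a nontrivial residue, hence 54 generates the full group.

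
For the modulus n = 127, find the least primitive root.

3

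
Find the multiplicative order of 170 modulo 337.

168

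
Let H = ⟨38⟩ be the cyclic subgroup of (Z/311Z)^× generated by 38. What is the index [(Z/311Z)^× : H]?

1

Since 38 ∈ (Z/311Z)^×, its order divides φ(311) = 311 − 1 = 310 = 2 · 5 · 31.
Divisors of 310: 1, 2, 5, 10, 31, 62, 155, 310.
Test each divisor d:
38^1 ≡ 38 (mod 311)
38^2 ≡ 200 (mod 311)
38^5 ≡ 143 (mod 311)
38^10 ≡ 234 (mod 311)
38^31 ≡ 259 (mod 311)
38^62 ≡ 216 (mod 311)
38^155 ≡ 310 (mod 311)
38^310 ≡ 1 (mod 311) ✓
The order of 38 is 310, so the subgroup it generates has 310 elements.
Index = |(Z/311Z)^×| / |⟨38⟩| = 310 / 310 = 1.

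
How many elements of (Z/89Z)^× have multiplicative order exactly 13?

φ(89) = 89 − 1 = 88 = 2^3 · 11.
Since (Z/89Z)^× is cyclic of order 88, the number of elements of order d is φ(d) when d | 88 and 0 otherwise.
13 does not divide 88, so no element of (Z/89Z)^× has order 13.

0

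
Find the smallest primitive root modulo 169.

2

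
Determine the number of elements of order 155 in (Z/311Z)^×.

φ(311) = 311 − 1 = 310 = 2 · 5 · 31.
Since (Z/311Z)^× is cyclic of order 310, the number of elements of order d is φ(d) when d | 310 and 0 otherwise.
155 = 5 · 31 divides 310, and φ(155) = 120.

120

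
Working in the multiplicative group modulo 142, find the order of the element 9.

35

The order of 9 must divide φ(142) = φ(2)·φ(71) = 1·70 = 70 = 2 · 5 · 7.
Divisors of 70: 1, 2, 5, 7, 10, 14, 35, 70.
Compute 9^d (mod 142) for the divisors d until we hit 1:
9^1 ≡ 9
9^2 ≡ 81
9^5 ≡ 119
9^7 ≡ 125
9^10 ≡ 103
9^14 ≡ 5
9^35 ≡ 1
Hence ord(9) = 35.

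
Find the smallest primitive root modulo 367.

φ(367) = 367 − 1 = 366 = 2 · 3 · 61.
g is a primitive root iff g^(366/q) ≢ 1 (mod 367) for each prime q ∈ {2, 3, 61}.
g = 2: 2^183 ≡ 1 — hits 1, so not a primitive root.
g = 3: 3^183 ≡ 366; 3^122 ≡ 1 — hits 1, so not a primitive root.
g = 4: 4^183 ≡ 1 — hits 1, so not a primitive root.
g = 5: 5^183 ≡ 366; 5^122 ≡ 1 — hits 1, so not a primitive root.
g = 6: 6^183 ≡ 366; 6^122 ≡ 283; 6^6 ≡ 47 — none is 1, so 6 is a primitive root.
Hence the least primitive root of 367 is 6.

6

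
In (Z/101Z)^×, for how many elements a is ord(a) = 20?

8

φ(101) = 101 − 1 = 100 = 2^2 · 5^2.
(Z/101Z)^× is cyclic (|G| = 100); a cyclic group of order m has exactly φ(d) elements of each order d | m, and none otherwise.
20 = 2^2 · 5 divides 100, and φ(20) = 8.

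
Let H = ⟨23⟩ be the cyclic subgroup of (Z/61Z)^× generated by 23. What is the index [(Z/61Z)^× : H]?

3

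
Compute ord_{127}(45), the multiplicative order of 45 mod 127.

126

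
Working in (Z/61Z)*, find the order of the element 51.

60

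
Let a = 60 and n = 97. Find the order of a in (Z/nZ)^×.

96

Since 60 ∈ (Z/97Z)^×, its order divides φ(97) = 97 − 1 = 96 = 2^5 · 3.
Divisors of 96: 1, 2, 3, 4, 6, 8, 12, 16, 24, 32, 48, 96.
Evaluate successive powers at the divisors of 96:
60^1 ≡ 60
60^2 ≡ 11
60^3 ≡ 78
60^4 ≡ 24
60^6 ≡ 70
60^8 ≡ 91
60^12 ≡ 50
60^16 ≡ 36
60^24 ≡ 75
60^32 ≡ 35
60^48 ≡ 96
60^96 ≡ 1
So ord_97(60) = 96.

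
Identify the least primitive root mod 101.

2

φ(101) = 101 − 1 = 100 = 2^2 · 5^2.
Test candidates g = 2, 3, … against the prime factors q ∈ {2, 5} of φ(101): g is a generator iff g^(100/q) ≢ 1 for every such q.
g = 2: 2^50 ≡ 100; 2^20 ≡ 95 — none is 1, so 2 is a primitive root.
Hence the least primitive root of 101 is 2.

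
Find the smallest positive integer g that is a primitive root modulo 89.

3

φ(89) = 89 − 1 = 88 = 2^3 · 11.
g is a primitive root iff g^(88/q) ≢ 1 (mod 89) for each prime q ∈ {2, 11}.
g = 2: 2^44 ≡ 1 — hits 1, so not a primitive root.
g = 3: 3^44 ≡ 88; 3^8 ≡ 64 — none is 1, so 3 is a primitive root.
Hence the least primitive root of 89 is 3.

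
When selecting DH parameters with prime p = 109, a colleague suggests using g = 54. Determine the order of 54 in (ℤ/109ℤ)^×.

36

The order of 54 must divide φ(109) = 109 − 1 = 108 = 2^2 · 3^3.
Divisors of 108: 1, 2, 3, 4, 6, 9, 12, 18, 27, 36, 54, 108.
Evaluate successive powers at the divisors of 108:
54^1 ≡ 54
54^2 ≡ 82
54^3 ≡ 68
54^4 ≡ 75
54^6 ≡ 46
54^9 ≡ 76
54^12 ≡ 45
54^18 ≡ 108
54^27 ≡ 33
54^36 ≡ 1
Therefore the multiplicative order of 54 modulo 109 is 36.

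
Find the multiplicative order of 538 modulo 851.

396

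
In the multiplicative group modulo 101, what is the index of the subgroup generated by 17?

10

Since 17 ∈ (Z/101Z)^×, its order divides φ(101) = 101 − 1 = 100 = 2^2 · 5^2.
Divisors of 100: 1, 2, 4, 5, 10, 20, 25, 50, 100.
Compute 17^d (mod 101) for the divisors d until we hit 1:
17^1 ≡ 17 (mod 101)
17^2 ≡ 87 (mod 101)
17^4 ≡ 95 (mod 101)
17^5 ≡ 100 (mod 101)
17^10 ≡ 1 (mod 101) ✓
Thus |⟨17⟩| = ord(17) = 10.
[(Z/101Z)^× : ⟨17⟩] = 100/10 = 10.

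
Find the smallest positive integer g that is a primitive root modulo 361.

2

φ(361) = φ(19^2) = 19·(19−1) = 342 = 2 · 3^2 · 19.
g is a primitive root iff g^(342/q) ≢ 1 (mod 361) for each prime q ∈ {2, 3, 19}.
g = 2: 2^171 ≡ 360; 2^114 ≡ 292; 2^18 ≡ 58 — none is 1, so 2 is a primitive root.
The smallest primitive root modulo 361 is 2.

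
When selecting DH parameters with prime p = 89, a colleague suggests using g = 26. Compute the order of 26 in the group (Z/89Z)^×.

88

Since 26 ∈ (Z/89Z)^×, its order divides φ(89) = 89 − 1 = 88 = 2^3 · 11.
Divisors of 88: 1, 2, 4, 8, 11, 22, 44, 88.
Check 26^d mod 89 for each divisor in increasing order:
26^1 ≡ 26 (mod 89)
26^2 ≡ 53 (mod 89)
26^4 ≡ 50 (mod 89)
26^8 ≡ 8 (mod 89)
26^11 ≡ 77 (mod 89)
26^22 ≡ 55 (mod 89)
26^44 ≡ 88 (mod 89)
26^88 ≡ 1 (mod 89) ✓
Hence ord(26) = 88.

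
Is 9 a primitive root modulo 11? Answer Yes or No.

No

φ(11) = 11 − 1 = 10 = 2 · 5.
Test 9^(10/q) mod 11 for each prime factor q of 10:
9^5 ≡ 1 (mod 11)  [q = 2: ≡ 1 ✗]
9^2 ≡ 4 (mod 11)  [q = 5: ≢ 1 ✓]
The check at q = 2 fails, so 9 generates a proper subgroup.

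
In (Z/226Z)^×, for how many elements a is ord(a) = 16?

8

φ(226) = φ(2)·φ(113) = 1·112 = 112 = 2^4 · 7.
In a cyclic group of order 112, there are φ(d) elements of order d for each divisor d of 112, and zero for non-divisors.
16 = 2^4 divides 112, and φ(16) = 8.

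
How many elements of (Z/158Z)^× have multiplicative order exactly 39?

φ(158) = φ(2)·φ(79) = 1·78 = 78 = 2 · 3 · 13.
In a cyclic group of order 78, there are φ(d) elements of order d for each divisor d of 78, and zero for non-divisors.
39 = 3 · 13 divides 78, and φ(39) = 24.

24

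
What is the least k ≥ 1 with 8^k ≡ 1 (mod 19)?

6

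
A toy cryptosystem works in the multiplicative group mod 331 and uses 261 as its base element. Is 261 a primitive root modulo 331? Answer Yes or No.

φ(331) = 331 − 1 = 330 = 2 · 3 · 5 · 11.
Test 261^(330/q) mod 331 for each prime factor q of 330:
261^165 ≡ 330 (mod 331)  [q = 2: ≢ 1 ✓]
261^110 ≡ 1 (mod 331)  [q = 3: ≡ 1 ✗]
261^66 ≡ 323 (mod 331)  [q = 5: ≢ 1 ✓]
261^30 ≡ 120 (mod 331)  [q = 11: ≢ 1 ✓]
Since 261^110 ≡ 1, the order of 261 divides 110 < 330, so 261 is not a primitive root.

No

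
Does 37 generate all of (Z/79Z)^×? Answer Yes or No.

Yes

φ(79) = 79 − 1 = 78 = 2 · 3 · 13.
It suffices to check that the order of 37 is not a proper divisor of 78: compute 37^(78/q) for q ∈ {2, 3, 13}.
37^39 ≡ 78 (mod 79)  [q = 2: ≢ 1 ✓]
37^26 ≡ 23 (mod 79)  [q = 3: ≢ 1 ✓]
37^6 ≡ 38 (mod 79)  [q = 13: ≢ 1 ✓]
None equal 1, so ord_79(37) = 78: 37 is a primitive root.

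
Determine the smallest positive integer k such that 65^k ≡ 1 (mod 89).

88

ord(65) | φ(89) = 89 − 1 = 88 = 2^3 · 11.
Divisors of 88: 1, 2, 4, 8, 11, 22, 44, 88.
Compute 65^d (mod 89) for the divisors d until we hit 1:
65^1 ≡ 65
65^2 ≡ 42
65^4 ≡ 73
65^8 ≡ 78
65^11 ≡ 52
65^22 ≡ 34
65^44 ≡ 88
65^88 ≡ 1
The smallest such exponent is 88, so the order of 65 is 88.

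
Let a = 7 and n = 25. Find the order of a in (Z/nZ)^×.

Since 7 ∈ (Z/25Z)^×, its order divides φ(25) = φ(5^2) = 5·(5−1) = 20 = 2^2 · 5.
Divisors of 20: 1, 2, 4, 5, 10, 20.
Check 7^d mod 25 for each divisor in increasing order:
7^1 ≡ 7 (mod 25)
7^2 ≡ 24 (mod 25)
7^4 ≡ 1 (mod 25) ✓
So ord_25(7) = 4.

4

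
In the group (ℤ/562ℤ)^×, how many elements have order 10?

4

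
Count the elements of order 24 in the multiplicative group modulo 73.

8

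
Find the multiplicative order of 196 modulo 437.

99

The order of 196 must divide φ(437) = φ(19·23) = (19−1)·(23−1) = 18·22 = 396 = 2^2 · 3^2 · 11.
Divisors of 396: 1, 2, 3, 4, 6, 9, 11, 12, 18, 22, 33, 36, 44, 66, 99, 132, 198, 396.
Test each divisor d:
196^1 ≡ 196 (mod 437)
196^2 ≡ 397 (mod 437)
196^3 ≡ 26 (mod 437)
196^4 ≡ 289 (mod 437)
196^6 ≡ 239 (mod 437)
196^9 ≡ 96 (mod 437)
196^11 ≡ 93 (mod 437)
196^12 ≡ 311 (mod 437)
196^18 ≡ 39 (mod 437)
196^22 ≡ 346 (mod 437)
196^33 ≡ 277 (mod 437)
196^36 ≡ 210 (mod 437)
196^44 ≡ 415 (mod 437)
196^66 ≡ 254 (mod 437)
196^99 ≡ 1 (mod 437) ✓
So ord_437(196) = 99.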